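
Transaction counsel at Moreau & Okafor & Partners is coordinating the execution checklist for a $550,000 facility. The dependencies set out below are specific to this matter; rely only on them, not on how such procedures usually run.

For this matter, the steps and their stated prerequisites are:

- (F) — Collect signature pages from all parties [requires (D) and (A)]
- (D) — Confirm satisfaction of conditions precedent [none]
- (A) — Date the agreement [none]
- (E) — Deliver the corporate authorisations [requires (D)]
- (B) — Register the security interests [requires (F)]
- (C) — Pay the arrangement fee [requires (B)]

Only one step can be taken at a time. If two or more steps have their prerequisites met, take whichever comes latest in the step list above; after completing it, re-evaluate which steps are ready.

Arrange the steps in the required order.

(A) and (D) have no prerequisites; (A) is listed later, so (A) is first.
Next only (D) has its prerequisites met → (D).
Ready: (E) and (F). (E) is listed later → (E).
That leaves (F) as the only ready step → (F).
That leaves (B) as the only ready step → (B).
(C) is the only step now ready → (C).

(A) → (D) → (E) → (F) → (B) → (C)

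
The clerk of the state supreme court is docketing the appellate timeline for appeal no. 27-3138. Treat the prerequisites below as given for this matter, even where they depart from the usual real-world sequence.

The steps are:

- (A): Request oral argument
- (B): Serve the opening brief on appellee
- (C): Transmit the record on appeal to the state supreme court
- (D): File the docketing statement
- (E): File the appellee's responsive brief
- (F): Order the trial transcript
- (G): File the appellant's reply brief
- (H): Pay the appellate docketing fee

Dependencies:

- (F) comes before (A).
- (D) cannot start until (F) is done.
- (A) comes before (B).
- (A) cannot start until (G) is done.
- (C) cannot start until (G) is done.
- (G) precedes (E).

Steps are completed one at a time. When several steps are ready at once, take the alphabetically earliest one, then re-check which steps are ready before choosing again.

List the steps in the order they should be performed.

(F), (G) and (H) have no prerequisites; (F) has the earlier label, so (F) is first.
(D) now also ready, so the ready set is {(D), (G), (H)}; (D) has the earlier label → (D).
(G) and (H) are both available; (G) has the earlier label → (G).
Ready: (A), (C), (E) and (H). (A) has the earlier label → (A).
Now (B), (C), (E) and (H) have their prerequisites met. (B) has the earlier label, so (B) next.
Ready: (C), (E) and (H). (C) has the earlier label → (C).
Ready: (E) and (H). (E) has the earlier label → (E).
(H) is the only step now ready → (H).

(F), (D), (G), (A), (B), (C), (E), (H)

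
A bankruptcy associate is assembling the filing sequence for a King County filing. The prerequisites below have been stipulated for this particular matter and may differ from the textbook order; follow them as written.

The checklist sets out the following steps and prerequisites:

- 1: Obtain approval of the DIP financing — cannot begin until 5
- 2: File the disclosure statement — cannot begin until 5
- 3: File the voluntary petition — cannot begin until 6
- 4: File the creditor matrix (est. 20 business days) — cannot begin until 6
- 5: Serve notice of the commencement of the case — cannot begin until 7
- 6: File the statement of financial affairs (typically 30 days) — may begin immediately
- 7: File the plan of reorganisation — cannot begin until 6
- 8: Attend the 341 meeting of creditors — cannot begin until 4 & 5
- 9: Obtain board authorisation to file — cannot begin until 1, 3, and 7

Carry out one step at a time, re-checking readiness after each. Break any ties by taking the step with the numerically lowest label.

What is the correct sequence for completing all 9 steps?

6 3 4 7 5 1 2 8 9

Only 6 has no prerequisites, so it is first.
Now 3, 4 and 7 have their prerequisites met. 3 has the earlier label, so 3 next.
Now 4 and 7 have their prerequisites met. 4 has the earlier label, so 4 next.
7 needed 6, now all done → 7.
5 needed 7, now all done → 5.
Now 1, 2 and 8 have their prerequisites met. 1 has the earlier label, so 1 next.
9 now also ready, so the ready set is {2, 8, 9}; 2 has the earlier label → 2.
8 and 9 are both available; 8 has the earlier label → 8.
Next only 9 has its prerequisites met → 9.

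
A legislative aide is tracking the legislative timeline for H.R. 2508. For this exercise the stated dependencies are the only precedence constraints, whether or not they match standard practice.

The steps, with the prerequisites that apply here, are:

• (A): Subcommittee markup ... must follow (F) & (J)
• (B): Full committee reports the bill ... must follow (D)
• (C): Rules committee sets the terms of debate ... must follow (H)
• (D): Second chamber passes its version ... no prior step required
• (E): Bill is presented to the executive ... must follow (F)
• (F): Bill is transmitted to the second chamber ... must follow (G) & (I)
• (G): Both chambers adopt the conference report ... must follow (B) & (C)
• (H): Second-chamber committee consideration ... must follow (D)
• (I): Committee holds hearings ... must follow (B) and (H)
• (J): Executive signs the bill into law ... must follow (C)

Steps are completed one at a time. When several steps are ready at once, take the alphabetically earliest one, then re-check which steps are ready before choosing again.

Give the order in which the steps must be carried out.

(D) (B) (H) (C) (G) (I) (F) (E) (J) (A)

(D) is the only step with nothing outstanding, so it goes first.
(B) and (H) are both available; (B) has the earlier label → (B).
Next only (H) has its prerequisites met → (H).
Now (C) and (I) have their prerequisites met. (C) has the earlier label, so (C) next.
Now (G), (I) and (J) have their prerequisites met. (G) has the earlier label, so (G) next.
Now (I) and (J) have their prerequisites met. (I) has the earlier label, so (I) next.
Now (F) and (J) have their prerequisites met. (F) has the earlier label, so (F) next.
(E) now also ready, so the ready set is {(E), (J)}; (E) has the earlier label → (E).
(J) needed (C), now all done → (J).
Next only (A) has its prerequisites met → (A).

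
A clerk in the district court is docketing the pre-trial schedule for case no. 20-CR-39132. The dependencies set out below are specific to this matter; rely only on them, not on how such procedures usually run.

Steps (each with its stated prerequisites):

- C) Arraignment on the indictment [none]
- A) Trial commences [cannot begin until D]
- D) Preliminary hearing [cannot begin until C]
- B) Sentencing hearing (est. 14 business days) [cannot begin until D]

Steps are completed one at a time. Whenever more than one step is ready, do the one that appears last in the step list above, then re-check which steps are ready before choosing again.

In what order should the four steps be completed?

C is the only step with nothing outstanding, so it goes first.
D needed C, now all done → D.
Now B and A have their prerequisites met. B is listed later, so B next.
That leaves A as the only ready step → A.

C, D, B, A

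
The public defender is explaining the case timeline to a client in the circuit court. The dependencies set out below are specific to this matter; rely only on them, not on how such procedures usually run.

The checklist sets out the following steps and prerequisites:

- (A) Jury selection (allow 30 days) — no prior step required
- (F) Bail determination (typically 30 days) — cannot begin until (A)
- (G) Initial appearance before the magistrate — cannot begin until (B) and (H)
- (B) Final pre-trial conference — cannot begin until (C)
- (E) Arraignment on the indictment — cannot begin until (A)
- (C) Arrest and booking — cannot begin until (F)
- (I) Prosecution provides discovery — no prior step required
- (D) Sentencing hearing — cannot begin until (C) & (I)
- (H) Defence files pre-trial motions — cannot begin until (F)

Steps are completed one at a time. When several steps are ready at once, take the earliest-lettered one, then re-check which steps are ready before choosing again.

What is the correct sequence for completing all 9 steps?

(A), (E), (F), (C), (B), (H), (G), (I), (D)

(A) and (I) have no prerequisites; (A) has the earlier label, so (A) is first.
Ready: (E), (F) and (I). (E) has the earlier label → (E).
(F) and (I) are both available; (F) has the earlier label → (F).
(C) and (H) now also ready, so the ready set is {(C), (H), (I)}; (C) has the earlier label → (C).
(B) now also ready, so the ready set is {(B), (H), (I)}; (B) has the earlier label → (B).
(H) and (I) are both available; (H) has the earlier label → (H).
(G) and (I) are both available; (G) has the earlier label → (G).
(I) is the only step now ready → (I).
(D) needed (C) and (I), now all done → (D).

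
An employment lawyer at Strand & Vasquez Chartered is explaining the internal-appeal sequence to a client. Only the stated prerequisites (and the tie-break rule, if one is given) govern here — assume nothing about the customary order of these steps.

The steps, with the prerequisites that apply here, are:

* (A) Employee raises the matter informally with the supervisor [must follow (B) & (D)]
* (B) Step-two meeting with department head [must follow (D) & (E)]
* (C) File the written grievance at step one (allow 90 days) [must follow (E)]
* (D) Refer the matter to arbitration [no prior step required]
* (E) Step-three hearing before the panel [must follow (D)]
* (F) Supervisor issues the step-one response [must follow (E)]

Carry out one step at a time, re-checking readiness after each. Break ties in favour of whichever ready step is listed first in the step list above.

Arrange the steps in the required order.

(D), (E), (B), (A), (C), (F)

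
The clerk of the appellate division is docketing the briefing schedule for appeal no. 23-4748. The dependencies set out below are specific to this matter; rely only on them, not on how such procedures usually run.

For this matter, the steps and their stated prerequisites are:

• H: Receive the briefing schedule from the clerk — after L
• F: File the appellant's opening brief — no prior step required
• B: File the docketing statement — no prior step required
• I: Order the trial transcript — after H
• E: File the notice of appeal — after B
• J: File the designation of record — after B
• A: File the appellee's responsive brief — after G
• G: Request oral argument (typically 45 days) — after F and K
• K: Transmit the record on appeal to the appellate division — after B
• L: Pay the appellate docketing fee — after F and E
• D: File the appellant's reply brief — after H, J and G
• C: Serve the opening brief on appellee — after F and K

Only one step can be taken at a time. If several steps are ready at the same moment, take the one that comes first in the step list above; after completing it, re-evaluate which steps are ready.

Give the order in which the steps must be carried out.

F B E J K G A L H I D C

F and B have no prerequisites; F is listed earlier, so F is first.
Next only B has its prerequisites met → B.
E, J and K are all available; E is listed earlier → E.
L now also ready, so the ready set is {J, K, L}; J is listed earlier → J.
Ready: K and L. K is listed earlier → K.
G, L and C are all available; G is listed earlier → G.
A, L and C are all available; A is listed earlier → A.
Ready: L and C. L is listed earlier → L.
Ready: H and C. H is listed earlier → H.
I and D now also ready, so the ready set is {I, D, C}; I is listed earlier → I.
D and C are both available; D is listed earlier → D.
C needed F and K, now all done → C.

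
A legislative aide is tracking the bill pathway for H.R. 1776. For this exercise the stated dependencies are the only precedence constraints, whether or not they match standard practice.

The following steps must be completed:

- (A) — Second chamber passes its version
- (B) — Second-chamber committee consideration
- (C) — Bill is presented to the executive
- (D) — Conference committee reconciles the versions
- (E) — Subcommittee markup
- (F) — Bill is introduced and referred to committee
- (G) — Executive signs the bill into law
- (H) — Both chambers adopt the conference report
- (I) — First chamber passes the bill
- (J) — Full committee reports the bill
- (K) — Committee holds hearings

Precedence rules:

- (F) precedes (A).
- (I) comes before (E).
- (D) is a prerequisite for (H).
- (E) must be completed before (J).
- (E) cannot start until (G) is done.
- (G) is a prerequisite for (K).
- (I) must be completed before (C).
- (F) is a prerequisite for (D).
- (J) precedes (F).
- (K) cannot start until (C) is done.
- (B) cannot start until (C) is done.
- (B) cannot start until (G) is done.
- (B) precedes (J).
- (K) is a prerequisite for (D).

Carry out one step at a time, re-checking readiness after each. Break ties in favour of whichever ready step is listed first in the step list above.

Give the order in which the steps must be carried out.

(G) → (I) → (C) → (B) → (E) → (J) → (F) → (A) → (K) → (D) → (H)

Nothing is required for (G) and (I). (G) is listed earlier → (G) first.
That leaves (I) as the only ready step → (I).
(C) and (E) are both available; (C) is listed earlier → (C).
Now (B), (E) and (K) have their prerequisites met. (B) is listed earlier, so (B) next.
Now (E) and (K) have their prerequisites met. (E) is listed earlier, so (E) next.
(J) and (K) are both available; (J) is listed earlier → (J).
(F) now also ready, so the ready set is {(F), (K)}; (F) is listed earlier → (F).
(A) now also ready, so the ready set is {(A), (K)}; (A) is listed earlier → (A).
(K) needed (C) and (G), now all done → (K).
(D) needed (F) and (K), now all done → (D).
That leaves (H) as the only ready step → (H).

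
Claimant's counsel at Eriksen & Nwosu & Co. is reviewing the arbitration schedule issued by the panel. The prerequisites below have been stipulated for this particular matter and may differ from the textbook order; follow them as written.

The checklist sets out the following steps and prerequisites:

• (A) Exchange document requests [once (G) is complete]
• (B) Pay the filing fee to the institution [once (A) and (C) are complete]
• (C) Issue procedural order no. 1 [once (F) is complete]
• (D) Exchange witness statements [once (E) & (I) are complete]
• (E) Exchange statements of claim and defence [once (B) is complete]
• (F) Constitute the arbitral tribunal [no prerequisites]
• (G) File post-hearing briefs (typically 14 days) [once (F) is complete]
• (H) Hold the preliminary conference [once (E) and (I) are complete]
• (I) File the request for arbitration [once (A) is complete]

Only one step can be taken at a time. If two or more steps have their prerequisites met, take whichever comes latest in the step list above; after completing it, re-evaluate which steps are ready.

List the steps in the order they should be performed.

(F), (G), (C), (A), (I), (B), (E), (H), (D)

(F) has no prerequisites → (F) first.
(G) and (C) are both available; (G) is listed later → (G).
(A) now also ready, so the ready set is {(C), (A)}; (C) is listed later → (C).
That leaves (A) as the only ready step → (A).
Ready: (I) and (B). (I) is listed later → (I).
That leaves (B) as the only ready step → (B).
Next only (E) has its prerequisites met → (E).
Ready: (H) and (D). (H) is listed later → (H).
(D) is the only step now ready → (D).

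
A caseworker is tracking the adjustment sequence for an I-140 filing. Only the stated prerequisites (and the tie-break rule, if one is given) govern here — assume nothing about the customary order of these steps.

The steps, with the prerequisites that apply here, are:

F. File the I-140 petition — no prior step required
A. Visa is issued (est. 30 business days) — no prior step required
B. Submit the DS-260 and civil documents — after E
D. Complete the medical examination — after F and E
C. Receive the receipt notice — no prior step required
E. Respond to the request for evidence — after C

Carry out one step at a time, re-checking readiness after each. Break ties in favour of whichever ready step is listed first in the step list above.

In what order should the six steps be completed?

F, A, C, E, B, D

Nothing is required for F, A and C. F is listed earlier → F first.
Ready: A and C. A is listed earlier → A.
Next only C has its prerequisites met → C.
E needed C, now all done → E.
Ready: B and D. B is listed earlier → B.
That leaves D as the only ready step → D.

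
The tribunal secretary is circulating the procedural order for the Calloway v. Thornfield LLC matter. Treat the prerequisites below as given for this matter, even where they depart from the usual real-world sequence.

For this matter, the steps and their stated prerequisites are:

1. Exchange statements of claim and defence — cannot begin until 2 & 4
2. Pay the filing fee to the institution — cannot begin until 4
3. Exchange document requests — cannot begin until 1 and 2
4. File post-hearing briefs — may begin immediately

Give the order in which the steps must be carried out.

4 2 1 3

Only 4 has no prerequisites, so it is first.
2 needed 4, now all done → 2.
1 needed 2 and 4, now all done → 1.
3 needed 1 and 2, now all done → 3.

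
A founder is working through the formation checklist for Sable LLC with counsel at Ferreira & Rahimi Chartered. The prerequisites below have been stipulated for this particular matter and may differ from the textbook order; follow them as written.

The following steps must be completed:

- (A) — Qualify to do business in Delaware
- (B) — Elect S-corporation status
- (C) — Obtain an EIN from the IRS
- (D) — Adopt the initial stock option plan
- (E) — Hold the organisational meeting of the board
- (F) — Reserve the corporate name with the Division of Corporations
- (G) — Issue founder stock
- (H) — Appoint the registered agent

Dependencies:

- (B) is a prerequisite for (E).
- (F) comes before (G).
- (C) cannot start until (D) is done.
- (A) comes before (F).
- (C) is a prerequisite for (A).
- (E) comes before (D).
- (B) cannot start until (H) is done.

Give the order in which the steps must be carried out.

(H) (B) (E) (D) (C) (A) (F) (G)

Only (H) has no prerequisites, so it is first.
(B) is the only step now ready → (B).
That leaves (E) as the only ready step → (E).
Next only (D) has its prerequisites met → (D).
That leaves (C) as the only ready step → (C).
(A) is the only step now ready → (A).
(F) needed (A), now all done → (F).
(G) needed (F), now all done → (G).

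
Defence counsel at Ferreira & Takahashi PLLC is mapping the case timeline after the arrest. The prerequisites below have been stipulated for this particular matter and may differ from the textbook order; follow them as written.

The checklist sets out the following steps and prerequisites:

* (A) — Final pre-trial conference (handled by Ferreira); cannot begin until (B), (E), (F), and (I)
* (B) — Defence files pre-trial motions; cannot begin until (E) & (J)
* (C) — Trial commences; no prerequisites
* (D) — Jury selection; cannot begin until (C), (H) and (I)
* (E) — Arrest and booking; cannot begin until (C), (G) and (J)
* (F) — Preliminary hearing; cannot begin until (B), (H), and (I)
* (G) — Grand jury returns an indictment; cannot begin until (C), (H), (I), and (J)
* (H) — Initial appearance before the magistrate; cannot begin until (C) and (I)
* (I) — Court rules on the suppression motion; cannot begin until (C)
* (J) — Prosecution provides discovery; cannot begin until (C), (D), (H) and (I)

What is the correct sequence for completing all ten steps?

(C), (I), (H), (D), (J), (G), (E), (B), (F), (A)

(C) has no prerequisites → (C) first.
(I) needed (C), now all done → (I).
(H) is the only step now ready → (H).
(D) needed (C), (H) and (I), now all done → (D).
That leaves (J) as the only ready step → (J).
That leaves (G) as the only ready step → (G).
Next only (E) has its prerequisites met → (E).
(B) needed (E) and (J), now all done → (B).
Next only (F) has its prerequisites met → (F).
(A) is the only step now ready → (A).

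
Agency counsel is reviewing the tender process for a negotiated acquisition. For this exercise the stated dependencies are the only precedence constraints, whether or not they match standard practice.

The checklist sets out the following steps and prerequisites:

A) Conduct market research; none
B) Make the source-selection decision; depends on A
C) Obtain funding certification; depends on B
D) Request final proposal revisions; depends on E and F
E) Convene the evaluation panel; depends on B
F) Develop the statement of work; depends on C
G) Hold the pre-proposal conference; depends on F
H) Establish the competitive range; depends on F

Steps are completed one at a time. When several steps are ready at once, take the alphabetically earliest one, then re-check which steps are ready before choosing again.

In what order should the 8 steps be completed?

A has no prerequisites → A first.
B is the only step now ready → B.
Now C and E have their prerequisites met. C has the earlier label, so C next.
Ready: E and F. E has the earlier label → E.
F needed C, now all done → F.
Now D, G and H have their prerequisites met. D has the earlier label, so D next.
Now G and H have their prerequisites met. G has the earlier label, so G next.
H needed F, now all done → H.

A, B, C, E, F, D, G, H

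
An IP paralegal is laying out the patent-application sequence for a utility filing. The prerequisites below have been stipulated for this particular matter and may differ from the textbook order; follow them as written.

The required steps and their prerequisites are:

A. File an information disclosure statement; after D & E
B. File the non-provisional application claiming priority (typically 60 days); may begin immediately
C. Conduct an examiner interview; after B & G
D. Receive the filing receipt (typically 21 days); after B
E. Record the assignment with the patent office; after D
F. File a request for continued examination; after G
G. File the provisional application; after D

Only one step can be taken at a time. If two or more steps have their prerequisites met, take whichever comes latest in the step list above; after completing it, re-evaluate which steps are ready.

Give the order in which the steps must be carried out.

B is the only step with nothing outstanding, so it goes first.
D needed B, now all done → D.
G and E are both available; G is listed later → G.
F and C now also ready, so the ready set is {F, E, C}; F is listed later → F.
E and C are both available; E is listed later → E.
A now also ready, so the ready set is {C, A}; C is listed later → C.
A needed E and D, now all done → A.

B, D, G, F, E, C, A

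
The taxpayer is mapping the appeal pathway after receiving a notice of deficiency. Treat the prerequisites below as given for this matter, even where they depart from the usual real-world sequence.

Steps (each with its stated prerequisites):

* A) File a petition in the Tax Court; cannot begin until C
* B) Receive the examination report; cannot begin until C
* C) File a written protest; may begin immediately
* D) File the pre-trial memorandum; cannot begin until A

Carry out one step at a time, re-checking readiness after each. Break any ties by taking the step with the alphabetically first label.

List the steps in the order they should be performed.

C is the only step with nothing outstanding, so it goes first.
Now A and B have their prerequisites met. A has the earlier label, so A next.
D now also ready, so the ready set is {B, D}; B has the earlier label → B.
D needed A, now all done → D.

C → A → B → D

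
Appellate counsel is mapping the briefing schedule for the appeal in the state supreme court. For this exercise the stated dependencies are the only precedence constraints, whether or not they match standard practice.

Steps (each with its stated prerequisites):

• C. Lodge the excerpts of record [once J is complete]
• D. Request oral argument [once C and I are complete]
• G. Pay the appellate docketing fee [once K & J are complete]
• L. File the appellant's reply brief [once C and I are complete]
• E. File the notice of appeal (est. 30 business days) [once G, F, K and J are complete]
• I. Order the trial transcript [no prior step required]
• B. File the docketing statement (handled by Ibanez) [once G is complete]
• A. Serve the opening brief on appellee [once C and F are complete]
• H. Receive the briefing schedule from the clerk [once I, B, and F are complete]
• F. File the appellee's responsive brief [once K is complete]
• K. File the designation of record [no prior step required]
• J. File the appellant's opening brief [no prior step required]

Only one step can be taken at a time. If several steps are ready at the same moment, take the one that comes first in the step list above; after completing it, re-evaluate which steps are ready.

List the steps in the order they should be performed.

I, K and J have no prerequisites; I is listed earlier, so I is first.
K and J are both available; K is listed earlier → K.
F now also ready, so the ready set is {F, J}; F is listed earlier → F.
J is the only step now ready → J.
Ready: C and G. C is listed earlier → C.
Now D, G, L and A have their prerequisites met. D is listed earlier, so D next.
Now G, L and A have their prerequisites met. G is listed earlier, so G next.
E and B now also ready, so the ready set is {L, E, B, A}; L is listed earlier → L.
E, B and A are all available; E is listed earlier → E.
Ready: B and A. B is listed earlier → B.
H now also ready, so the ready set is {A, H}; A is listed earlier → A.
H needed I, B and F, now all done → H.

I K F J C D G L E B A H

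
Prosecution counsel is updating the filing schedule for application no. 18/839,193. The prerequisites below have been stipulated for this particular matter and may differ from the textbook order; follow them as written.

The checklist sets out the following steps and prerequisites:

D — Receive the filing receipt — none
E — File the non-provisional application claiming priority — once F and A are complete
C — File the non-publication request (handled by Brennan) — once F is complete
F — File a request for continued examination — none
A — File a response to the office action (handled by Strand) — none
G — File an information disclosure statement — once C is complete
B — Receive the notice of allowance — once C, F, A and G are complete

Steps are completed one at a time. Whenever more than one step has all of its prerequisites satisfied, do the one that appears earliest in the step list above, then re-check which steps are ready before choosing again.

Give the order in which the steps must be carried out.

Nothing is required for D, F and A. D is listed earlier → D first.
Ready: F and A. F is listed earlier → F.
C and A are both available; C is listed earlier → C.
Now A and G have their prerequisites met. A is listed earlier, so A next.
Now E and G have their prerequisites met. E is listed earlier, so E next.
G needed C, now all done → G.
B needed C, F, A and G, now all done → B.

D, F, C, A, E, G, B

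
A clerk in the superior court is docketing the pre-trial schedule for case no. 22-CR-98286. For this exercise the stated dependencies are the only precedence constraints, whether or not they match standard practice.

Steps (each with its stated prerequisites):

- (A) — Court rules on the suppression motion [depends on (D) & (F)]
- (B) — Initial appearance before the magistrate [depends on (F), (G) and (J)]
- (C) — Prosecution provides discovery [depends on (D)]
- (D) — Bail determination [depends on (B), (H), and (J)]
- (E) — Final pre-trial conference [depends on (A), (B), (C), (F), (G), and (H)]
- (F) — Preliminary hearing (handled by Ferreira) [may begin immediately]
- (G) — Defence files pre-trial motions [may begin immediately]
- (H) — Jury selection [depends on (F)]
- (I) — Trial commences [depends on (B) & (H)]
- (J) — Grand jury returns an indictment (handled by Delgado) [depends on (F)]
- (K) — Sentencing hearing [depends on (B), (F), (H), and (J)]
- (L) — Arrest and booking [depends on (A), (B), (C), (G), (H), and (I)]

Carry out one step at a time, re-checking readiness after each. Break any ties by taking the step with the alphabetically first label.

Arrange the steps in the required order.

(F), (G), (H), (J), (B), (D), (A), (C), (E), (I), (K), (L)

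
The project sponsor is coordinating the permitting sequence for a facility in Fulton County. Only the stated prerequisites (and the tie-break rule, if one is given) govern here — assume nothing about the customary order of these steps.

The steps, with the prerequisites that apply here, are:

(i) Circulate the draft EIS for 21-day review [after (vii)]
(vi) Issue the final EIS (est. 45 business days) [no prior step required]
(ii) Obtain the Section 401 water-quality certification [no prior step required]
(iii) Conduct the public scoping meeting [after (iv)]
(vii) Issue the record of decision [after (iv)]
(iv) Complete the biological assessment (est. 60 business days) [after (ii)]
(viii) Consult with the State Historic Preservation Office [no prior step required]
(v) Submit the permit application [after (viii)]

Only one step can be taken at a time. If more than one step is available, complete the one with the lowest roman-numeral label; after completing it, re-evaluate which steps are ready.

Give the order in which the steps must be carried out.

Nothing is required for (ii), (vi) and (viii). (ii) has the earlier label → (ii) first.
(iv) now also ready, so the ready set is {(iv), (vi), (viii)}; (iv) has the earlier label → (iv).
(iii) and (vii) now also ready, so the ready set is {(iii), (vi), (vii), (viii)}; (iii) has the earlier label → (iii).
(vi), (vii) and (viii) are all available; (vi) has the earlier label → (vi).
Ready: (vii) and (viii). (vii) has the earlier label → (vii).
(i) and (viii) are both available; (i) has the earlier label → (i).
That leaves (viii) as the only ready step → (viii).
Next only (v) has its prerequisites met → (v).

(ii), (iv), (iii), (vi), (vii), (i), (viii), (v)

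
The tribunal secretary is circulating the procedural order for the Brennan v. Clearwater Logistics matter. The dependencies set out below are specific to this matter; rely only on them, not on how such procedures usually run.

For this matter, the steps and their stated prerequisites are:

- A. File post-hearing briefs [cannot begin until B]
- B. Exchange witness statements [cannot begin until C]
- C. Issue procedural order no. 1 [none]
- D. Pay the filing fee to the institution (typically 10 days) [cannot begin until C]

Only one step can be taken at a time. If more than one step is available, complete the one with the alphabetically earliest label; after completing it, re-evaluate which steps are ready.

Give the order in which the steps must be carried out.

C → B → A → D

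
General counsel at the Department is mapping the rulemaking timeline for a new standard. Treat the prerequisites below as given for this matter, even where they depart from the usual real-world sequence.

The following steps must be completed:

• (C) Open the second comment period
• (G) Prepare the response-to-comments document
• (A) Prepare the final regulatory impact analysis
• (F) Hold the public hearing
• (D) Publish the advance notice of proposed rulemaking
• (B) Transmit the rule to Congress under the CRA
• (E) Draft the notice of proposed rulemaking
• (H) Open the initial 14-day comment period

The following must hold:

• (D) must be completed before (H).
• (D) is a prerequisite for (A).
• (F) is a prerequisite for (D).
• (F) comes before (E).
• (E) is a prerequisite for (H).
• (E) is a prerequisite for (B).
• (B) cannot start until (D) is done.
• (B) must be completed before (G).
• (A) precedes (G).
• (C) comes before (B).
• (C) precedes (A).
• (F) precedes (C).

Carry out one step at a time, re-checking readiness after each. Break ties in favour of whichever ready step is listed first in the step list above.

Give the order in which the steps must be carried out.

(F) has no prerequisites → (F) first.
(C), (D) and (E) are all available; (C) is listed earlier → (C).
(D) and (E) are both available; (D) is listed earlier → (D).
(A) and (E) are both available; (A) is listed earlier → (A).
(E) is the only step now ready → (E).
(B) and (H) are both available; (B) is listed earlier → (B).
Now (G) and (H) have their prerequisites met. (G) is listed earlier, so (G) next.
(H) is the only step now ready → (H).

(F), (C), (D), (A), (E), (B), (G), (H)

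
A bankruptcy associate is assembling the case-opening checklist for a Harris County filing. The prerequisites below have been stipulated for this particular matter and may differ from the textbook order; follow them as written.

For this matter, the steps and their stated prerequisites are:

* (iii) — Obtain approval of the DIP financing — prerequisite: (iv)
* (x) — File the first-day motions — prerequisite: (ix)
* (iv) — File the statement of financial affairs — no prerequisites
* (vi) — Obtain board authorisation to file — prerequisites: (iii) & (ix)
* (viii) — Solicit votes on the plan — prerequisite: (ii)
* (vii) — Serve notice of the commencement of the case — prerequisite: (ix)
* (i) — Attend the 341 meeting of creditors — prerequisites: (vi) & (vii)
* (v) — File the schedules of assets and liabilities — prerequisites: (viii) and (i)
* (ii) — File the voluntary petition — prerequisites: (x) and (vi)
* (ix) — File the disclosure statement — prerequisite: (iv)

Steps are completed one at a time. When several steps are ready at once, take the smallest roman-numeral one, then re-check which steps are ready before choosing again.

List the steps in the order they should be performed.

(iv), (iii), (ix), (vi), (vii), (i), (x), (ii), (viii), (v)

(iv) has no prerequisites → (iv) first.
Ready: (iii) and (ix). (iii) has the earlier label → (iii).
Next only (ix) has its prerequisites met → (ix).
Now (vi), (vii) and (x) have their prerequisites met. (vi) has the earlier label, so (vi) next.
Ready: (vii) and (x). (vii) has the earlier label → (vii).
Now (i) and (x) have their prerequisites met. (i) has the earlier label, so (i) next.
That leaves (x) as the only ready step → (x).
Next only (ii) has its prerequisites met → (ii).
Next only (viii) has its prerequisites met → (viii).
(v) needed (i) and (viii), now all done → (v).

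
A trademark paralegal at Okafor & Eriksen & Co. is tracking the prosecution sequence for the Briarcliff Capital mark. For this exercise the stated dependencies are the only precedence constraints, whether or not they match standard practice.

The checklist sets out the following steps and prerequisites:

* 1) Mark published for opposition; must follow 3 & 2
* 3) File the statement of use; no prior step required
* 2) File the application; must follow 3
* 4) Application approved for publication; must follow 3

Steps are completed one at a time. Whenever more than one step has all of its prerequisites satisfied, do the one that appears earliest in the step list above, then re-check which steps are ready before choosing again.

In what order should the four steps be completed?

3 has no prerequisites → 3 first.
2 and 4 are both available; 2 is listed earlier → 2.
1 now also ready, so the ready set is {1, 4}; 1 is listed earlier → 1.
4 needed 3, now all done → 4.

3, 2, 1, 4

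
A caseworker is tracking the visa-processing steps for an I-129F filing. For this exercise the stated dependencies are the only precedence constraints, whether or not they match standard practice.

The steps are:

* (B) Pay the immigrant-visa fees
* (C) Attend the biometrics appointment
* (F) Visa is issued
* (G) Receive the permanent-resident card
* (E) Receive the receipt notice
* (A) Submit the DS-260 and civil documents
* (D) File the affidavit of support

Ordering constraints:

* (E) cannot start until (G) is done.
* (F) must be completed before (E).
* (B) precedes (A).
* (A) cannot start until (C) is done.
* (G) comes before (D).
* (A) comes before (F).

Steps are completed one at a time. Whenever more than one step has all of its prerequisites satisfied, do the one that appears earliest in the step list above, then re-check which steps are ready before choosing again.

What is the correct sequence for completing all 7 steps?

(B), (C), (G), (A), (F), (E), (D)

Nothing is required for (B), (C) and (G). (B) is listed earlier → (B) first.
Now (C) and (G) have their prerequisites met. (C) is listed earlier, so (C) next.
(A) now also ready, so the ready set is {(G), (A)}; (G) is listed earlier → (G).
(A) and (D) are both available; (A) is listed earlier → (A).
(F) now also ready, so the ready set is {(F), (D)}; (F) is listed earlier → (F).
Now (E) and (D) have their prerequisites met. (E) is listed earlier, so (E) next.
(D) is the only step now ready → (D).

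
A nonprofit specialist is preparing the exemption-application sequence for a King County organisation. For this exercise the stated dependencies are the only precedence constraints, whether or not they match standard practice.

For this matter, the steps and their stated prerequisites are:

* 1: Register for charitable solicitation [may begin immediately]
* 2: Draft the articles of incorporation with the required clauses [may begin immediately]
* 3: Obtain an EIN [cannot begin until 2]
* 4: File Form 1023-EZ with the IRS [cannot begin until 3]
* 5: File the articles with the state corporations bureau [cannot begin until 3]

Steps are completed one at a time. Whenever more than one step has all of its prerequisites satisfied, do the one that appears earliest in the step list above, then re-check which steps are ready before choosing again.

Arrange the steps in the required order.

Nothing is required for 1 and 2. 1 is listed earlier → 1 first.
2 is the only step now ready → 2.
3 is the only step now ready → 3.
Now 4 and 5 have their prerequisites met. 4 is listed earlier, so 4 next.
That leaves 5 as the only ready step → 5.

1 2 3 4 5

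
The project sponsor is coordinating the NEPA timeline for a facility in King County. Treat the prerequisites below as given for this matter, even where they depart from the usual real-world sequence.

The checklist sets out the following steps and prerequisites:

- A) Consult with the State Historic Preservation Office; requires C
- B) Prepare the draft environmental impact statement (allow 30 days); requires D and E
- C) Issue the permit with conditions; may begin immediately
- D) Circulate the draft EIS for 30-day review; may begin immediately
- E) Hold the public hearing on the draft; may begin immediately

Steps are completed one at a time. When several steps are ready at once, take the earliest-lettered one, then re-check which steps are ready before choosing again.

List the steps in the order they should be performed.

Nothing is required for C, D and E. C has the earlier label → C first.
A, D and E are all available; A has the earlier label → A.
D and E are both available; D has the earlier label → D.
That leaves E as the only ready step → E.
B is the only step now ready → B.

C → A → D → E → B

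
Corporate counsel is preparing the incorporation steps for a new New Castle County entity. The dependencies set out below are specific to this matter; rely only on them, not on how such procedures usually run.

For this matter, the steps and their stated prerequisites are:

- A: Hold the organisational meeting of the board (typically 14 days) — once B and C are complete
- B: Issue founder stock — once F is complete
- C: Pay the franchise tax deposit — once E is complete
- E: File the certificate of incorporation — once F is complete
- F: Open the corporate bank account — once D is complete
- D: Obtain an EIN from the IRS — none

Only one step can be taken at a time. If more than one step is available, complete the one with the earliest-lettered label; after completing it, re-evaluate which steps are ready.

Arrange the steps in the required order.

D has no prerequisites → D first.
F needed D, now all done → F.
Now B and E have their prerequisites met. B has the earlier label, so B next.
E is the only step now ready → E.
C needed E, now all done → C.
A needed B and C, now all done → A.

D, F, B, E, C, A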